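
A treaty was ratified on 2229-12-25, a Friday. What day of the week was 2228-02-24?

Count forward from the earlier date (February 24, 2228) to the later (December 25, 2229):
Day-of-year of February 24, 2228: 55.
Day-of-year of December 25, 2229: 359.
2228 has 366 days, so 366 − 55 = 311 days remain in 2228.
Total: 311 + 359 = 670 days.
670 mod 7 = 5, so 5 days before Friday is Sunday.

Sunday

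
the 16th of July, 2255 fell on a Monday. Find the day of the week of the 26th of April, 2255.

Thursday

Count forward from the earlier date (April 26, 2255) to the later (July 16, 2255):
April 2255: 30 − 26 = 4 days remain.
Then May (31), June (30): 31 + 30 = 61 days.
July 1–16, 2255: 16 days.
Total: 4 + 61 + 16 = 81 days.
81 mod 7 = 4, so 4 days before Monday is Thursday.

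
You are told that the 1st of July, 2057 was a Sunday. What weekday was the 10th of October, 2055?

Count forward from the earlier date (October 10, 2055) to the later (July 1, 2057):
October 10, 2055 → October 10, 2056: 366 days (2056 is a leap year).
October 2056: 31 − 10 = 21 days remain.
Then November (30), December (31), January (31), February 2057 (28), March (31), April (30), May (31), June (30): 30 + 31 + 31 + 28 + 31 + 30 + 31 + 30 = 242 days.
July 1, 2057: 1 day.
Residual: 264 days.
Total: 630 days.
630 is a multiple of 7, so the 10th of October, 2055 falls on the same weekday: Sunday.

Sunday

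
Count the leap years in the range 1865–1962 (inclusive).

23

Years divisible by 4: 1868, 1872, …, 1960 — 24 in all.
Of these, 1900 is divisible by 100 but not 400, so not leap.
Leap years: 24 − 1 = 23.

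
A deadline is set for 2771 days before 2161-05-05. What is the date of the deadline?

2153-10-03

Count 2771 days before May 5, 2161:
Day-of-year of October 3, 2153: 276.
Day-of-year of May 5, 2161: 125.
2153 has 365 days, so 365 − 276 = 89 days remain in 2153.
Full years 2154–2160: 5 common + 2 leap = 5×365 + 2×366 = 2557 days.
Total: 89 + 2557 + 125 = 2771 days.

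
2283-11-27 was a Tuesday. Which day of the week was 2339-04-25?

From November 27, 2283 to November 27, 2338: 55 years, of which 13 contain a Feb 29 — 42×365 + 13×366 = 20088 days.
(2300 is not a leap year (divisible by 100 but not 400).)
November 2338: 30 − 27 = 3 days remain.
Then December (31), January (31), February 2339 (28), March (31): 31 + 31 + 28 + 31 = 121 days.
April 1–25, 2339: 25 days.
Residual: 149 days.
Total: 20237 days.
20237 is a multiple of 7, so 2339-04-25 falls on the same weekday: Tuesday.

Tuesday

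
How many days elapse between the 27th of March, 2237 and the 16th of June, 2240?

1177

March 27, 2237 → March 27, 2238: 365 days.
March 27, 2238 → March 27, 2239: 365 days.
March 27, 2239 → March 27, 2240: 366 days (2240 is a leap year).
March 2240: 31 − 27 = 4 days remain.
Then April (30), May (31): 30 + 31 = 61 days.
June 1–16, 2240: 16 days.
Residual: 81 days.
Total: 1177 days.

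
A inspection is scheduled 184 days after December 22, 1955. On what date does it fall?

June 23, 1956

Count 184 days after December 22, 1955:
December 1955: 31 − 22 = 9 days remain.
Then January (31), February 1956 (29), March (31), April (30), May (31): 31 + 29 + 31 + 30 + 31 = 152 days.
June 1–23, 1956: 23 days.
Total: 9 + 152 + 23 = 184 days.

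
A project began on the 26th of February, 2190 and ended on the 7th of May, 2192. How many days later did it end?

801

February 2190: 28 − 26 = 2 days remain (2190 is not a leap year, so February has 28 days).
Then 26 full months totalling 792 days.
May 1–7, 2192: 7 days.
Total: 2 + 792 + 7 = 801 days.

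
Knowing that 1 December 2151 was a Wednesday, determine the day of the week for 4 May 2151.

Count forward from the earlier date (May 4, 2151) to the later (December 1, 2151):
May 2151: 31 − 4 = 27 days remain.
Then June (30), July (31), August (31), September (30), October (31), November (30): 30 + 31 + 31 + 30 + 31 + 30 = 183 days.
December 1, 2151: 1 day.
Total: 27 + 183 + 1 = 211 days.
211 mod 7 = 1, so 1 day before Wednesday is Tuesday.

Tuesday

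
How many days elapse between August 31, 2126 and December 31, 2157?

From August 31, 2126 to August 31, 2157: 31 years, of which 8 contain a Feb 29 — 23×365 + 8×366 = 11323 days.
August 2157: 31 − 31 = 0 days remain.
Then September (30), October (31), November (30): 30 + 31 + 30 = 91 days.
December 1–31, 2157: 31 days.
Residual: 122 days.
Total: 11445 days.

11445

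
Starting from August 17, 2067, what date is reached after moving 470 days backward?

May 4, 2066

Count 470 days before August 17, 2067:
May 2066: 31 − 4 = 27 days remain.
Then 14 full months totalling 426 days.
August 1–17, 2067: 17 days.
Total: 27 + 426 + 17 = 470 days.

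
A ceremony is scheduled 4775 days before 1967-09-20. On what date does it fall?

1954-08-24

Count 4775 days before September 20, 1967:
From August 24, 1954 to August 24, 1967: 13 years, of which 3 contain a Feb 29 — 10×365 + 3×366 = 4748 days.
August 1967: 31 − 24 = 7 days remain.
September 1–20, 1967: 20 days.
Residual: 27 days.
Total: 4775 days.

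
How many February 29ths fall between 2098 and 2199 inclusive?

24

Years divisible by 4: 2100, 2104, …, 2196 — 25 in all.
Of these, 2100 is divisible by 100 but not 400, so not leap.
Leap years: 25 − 1 = 24.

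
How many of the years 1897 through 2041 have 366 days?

Years divisible by 4: 1900, 1904, …, 2040 — 36 in all.
Of these, 1900 is divisible by 100 but not 400, so not leap.
2000 is divisible by 400, so still leap.
Leap years: 36 − 1 = 35.

35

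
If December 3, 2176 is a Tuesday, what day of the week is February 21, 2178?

Day-of-year of December 3, 2176: 338.
Day-of-year of February 21, 2178: 52.
2176 has 366 days, so 366 − 338 = 28 days remain in 2176.
Full years: 2177: 365. Sum = 365.
Total: 28 + 365 + 52 = 445 days.
445 mod 7 = 4, so 4 days after Tuesday is Saturday.

Saturday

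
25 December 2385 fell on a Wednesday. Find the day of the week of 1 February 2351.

Thursday

Count forward from the earlier date (February 1, 2351) to the later (December 25, 2385):
Day-of-year of February 1, 2351: 32.
Day-of-year of December 25, 2385: 359.
2351 has 365 days, so 365 − 32 = 333 days remain in 2351.
Full years 2352–2384: 24 common + 9 leap = 24×365 + 9×366 = 12054 days.
Total: 333 + 12054 + 359 = 12746 days.
12746 mod 7 = 6, so 6 days before Wednesday is Thursday.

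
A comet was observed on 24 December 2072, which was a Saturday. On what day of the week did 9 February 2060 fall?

Monday

Count forward from the earlier date (February 9, 2060) to the later (December 24, 2072):
Day-of-year of February 9, 2060: 40.
Day-of-year of December 24, 2072: 359.
2060 has 366 days, so 366 − 40 = 326 days remain in 2060.
Full years 2061–2071: 9 common + 2 leap = 9×365 + 2×366 = 4017 days.
Total: 326 + 4017 + 359 = 4702 days.
4702 mod 7 = 5, so 5 days before Saturday is Monday.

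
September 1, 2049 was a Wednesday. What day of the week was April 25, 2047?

Count forward from the earlier date (April 25, 2047) to the later (September 1, 2049):
Day-of-year of April 25, 2047: 115.
Day-of-year of September 1, 2049: 244.
2047 has 365 days, so 365 − 115 = 250 days remain in 2047.
Full years: 2048: 366. Sum = 366.
Total: 250 + 366 + 244 = 860 days.
860 mod 7 = 6, so 6 days before Wednesday is Thursday.

Thursday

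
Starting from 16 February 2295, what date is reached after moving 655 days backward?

2 May 2293

Count 655 days before February 16, 2295:
May 2293: 31 − 2 = 29 days remain.
Then 20 full months totalling 610 days.
February 1–16, 2295: 16 days (2295 is not a leap year).
Total: 29 + 610 + 16 = 655 days.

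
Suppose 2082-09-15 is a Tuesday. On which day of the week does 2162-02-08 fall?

Monday

Day-of-year of September 15, 2082: 258.
Day-of-year of February 8, 2162: 39.
2082 has 365 days, so 365 − 258 = 107 days remain in 2082.
Full years 2083–2161: 60 common + 19 leap = 60×365 + 19×366 = 28854 days.
Total: 107 + 28854 + 39 = 29000 days.
29000 mod 7 = 6, so 6 days after Tuesday is Monday.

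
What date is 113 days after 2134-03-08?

2134-06-29

Count 113 days after March 8, 2134:
March 2134: 31 − 8 = 23 days remain.
Then April (30), May (31): 30 + 31 = 61 days.
June 1–29, 2134: 29 days.
Total: 23 + 61 + 29 = 113 days.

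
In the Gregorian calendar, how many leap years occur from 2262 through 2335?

Years divisible by 4: 2264, 2268, …, 2332 — 18 in all.
Of these, 2300 is divisible by 100 but not 400, so not leap.
Leap years: 18 − 1 = 17.

17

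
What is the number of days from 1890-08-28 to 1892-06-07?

649

Day-of-year of August 28, 1890: 240.
Day-of-year of June 7, 1892: 159.
1890 has 365 days, so 365 − 240 = 125 days remain in 1890.
Full years: 1891: 365. Sum = 365.
Total: 125 + 365 + 159 = 649 days.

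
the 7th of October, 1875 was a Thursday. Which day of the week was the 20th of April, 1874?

Count forward from the earlier date (April 20, 1874) to the later (October 7, 1875):
April 1874: 30 − 20 = 10 days remain.
Then 17 full months totalling 518 days.
October 1–7, 1875: 7 days.
Total: 10 + 518 + 7 = 535 days.
535 mod 7 = 3, so 3 days before Thursday is Monday.

Monday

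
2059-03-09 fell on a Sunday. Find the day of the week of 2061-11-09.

Wednesday

Day-of-year of March 9, 2059: 68.
Day-of-year of November 9, 2061: 313.
2059 has 365 days, so 365 − 68 = 297 days remain in 2059.
Full years: 2060: 366. Sum = 366.
Total: 297 + 366 + 313 = 976 days.
976 mod 7 = 3, so 3 days after Sunday is Wednesday.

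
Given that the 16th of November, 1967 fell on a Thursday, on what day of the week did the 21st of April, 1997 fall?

Day-of-year of November 16, 1967: 320.
Day-of-year of April 21, 1997: 111.
1967 has 365 days, so 365 − 320 = 45 days remain in 1967.
Full years 1968–1996: 21 common + 8 leap = 21×365 + 8×366 = 10593 days.
Total: 45 + 10593 + 111 = 10749 days.
10749 mod 7 = 4, so 4 days after Thursday is Monday.

Monday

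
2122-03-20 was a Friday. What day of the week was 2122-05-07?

March 2122: 31 − 20 = 11 days remain.
Then April (30): 30 days.
May 1–7, 2122: 7 days.
Total: 11 + 30 + 7 = 48 days.
48 mod 7 = 6, so 6 days after Friday is Thursday.

Thursday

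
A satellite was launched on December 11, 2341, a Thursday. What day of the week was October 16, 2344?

December 11, 2341 → December 11, 2342: 365 days.
December 11, 2342 → December 11, 2343: 365 days.
December 2343: 31 − 11 = 20 days remain.
Then 9 full months totalling 274 days.
October 1–16, 2344: 16 days.
Residual: 310 days.
Total: 1040 days.
1040 mod 7 = 4, so 4 days after Thursday is Monday.

Monday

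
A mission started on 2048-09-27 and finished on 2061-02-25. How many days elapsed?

4534

From September 27, 2048 to September 27, 2060: 12 years, of which 3 contain a Feb 29 — 9×365 + 3×366 = 4383 days.
September 2060: 30 − 27 = 3 days remain.
Then October (31), November (30), December (31), January (31): 31 + 30 + 31 + 31 = 123 days.
February 1–25, 2061: 25 days (2061 is not a leap year).
Residual: 151 days.
Total: 4534 days.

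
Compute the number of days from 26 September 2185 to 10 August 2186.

September 2185: 30 − 26 = 4 days remain.
Then 10 full months totalling 304 days.
August 1–10, 2186: 10 days.
Residual: 318 days.
Total: 318 days.

318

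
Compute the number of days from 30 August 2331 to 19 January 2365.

12196

Day-of-year of August 30, 2331: 242.
Day-of-year of January 19, 2365: 19.
2331 has 365 days, so 365 − 242 = 123 days remain in 2331.
Full years 2332–2364: 24 common + 9 leap = 24×365 + 9×366 = 12054 days.
Total: 123 + 12054 + 19 = 12196 days.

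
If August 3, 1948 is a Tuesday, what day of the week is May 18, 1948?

Tuesday

Count forward from the earlier date (May 18, 1948) to the later (August 3, 1948):
May 1948: 31 − 18 = 13 days remain.
Then June (30), July (31): 30 + 31 = 61 days.
August 1–3, 1948: 3 days.
Total: 13 + 61 + 3 = 77 days.
77 is a multiple of 7, so May 18, 1948 falls on the same weekday: Tuesday.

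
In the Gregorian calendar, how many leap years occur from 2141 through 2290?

Years divisible by 4: 2144, 2148, …, 2288 — 37 in all.
Of these, 2200 is divisible by 100 but not 400, so not leap.
Leap years: 37 − 1 = 36.

36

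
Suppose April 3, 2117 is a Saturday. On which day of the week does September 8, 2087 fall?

Monday

Count forward from the earlier date (September 8, 2087) to the later (April 3, 2117):
Day-of-year of September 8, 2087: 251.
Day-of-year of April 3, 2117: 93.
2087 has 365 days, so 365 − 251 = 114 days remain in 2087.
Full years 2088–2116: 22 common + 7 leap = 22×365 + 7×366 = 10592 days.
Total: 114 + 10592 + 93 = 10799 days.
10799 mod 7 = 5, so 5 days before Saturday is Monday.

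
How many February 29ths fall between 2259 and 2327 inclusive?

Years divisible by 4: 2260, 2264, …, 2324 — 17 in all.
Of these, 2300 is divisible by 100 but not 400, so not leap.
Leap years: 17 − 1 = 16.

16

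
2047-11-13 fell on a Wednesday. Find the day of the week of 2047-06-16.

Count forward from the earlier date (June 16, 2047) to the later (November 13, 2047):
June 2047: 30 − 16 = 14 days remain.
Then July (31), August (31), September (30), October (31): 31 + 31 + 30 + 31 = 123 days.
November 1–13, 2047: 13 days.
Total: 14 + 123 + 13 = 150 days.
150 mod 7 = 3, so 3 days before Wednesday is Sunday.

Sunday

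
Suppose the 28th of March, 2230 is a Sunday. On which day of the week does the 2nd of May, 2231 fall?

Monday

March 28, 2230 → March 28, 2231: 365 days.
March 2231: 31 − 28 = 3 days remain.
Then April (30): 30 days.
May 1–2, 2231: 2 days.
Residual: 35 days.
Total: 400 days.
400 mod 7 = 1, so 1 day after Sunday is Monday.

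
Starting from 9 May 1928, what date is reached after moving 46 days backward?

24 March 1928

Count 46 days before May 9, 1928:
March 1928: 31 − 24 = 7 days remain.
Then April (30): 30 days.
May 1–9, 1928: 9 days.
Total: 7 + 30 + 9 = 46 days.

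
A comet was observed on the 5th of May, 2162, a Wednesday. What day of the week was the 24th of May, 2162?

Monday

Within May 2162: 24 − 5 = 19 days.
19 mod 7 = 5, so 5 days after Wednesday is Monday.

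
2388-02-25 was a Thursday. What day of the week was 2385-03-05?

Count forward from the earlier date (March 5, 2385) to the later (February 25, 2388):
March 5, 2385 → March 5, 2386: 365 days.
March 5, 2386 → March 5, 2387: 365 days.
March 2387: 31 − 5 = 26 days remain.
Then 10 full months totalling 306 days.
February 1–25, 2388: 25 days (2388 is a leap year).
Residual: 357 days.
Total: 1087 days.
1087 mod 7 = 2, so 2 days before Thursday is Tuesday.

Tuesday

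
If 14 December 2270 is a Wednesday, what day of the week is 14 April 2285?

From December 14, 2270 to December 14, 2284: 14 years, of which 4 contain a Feb 29 — 10×365 + 4×366 = 5114 days.
December 2284: 31 − 14 = 17 days remain.
Then January (31), February 2285 (28), March (31): 31 + 28 + 31 = 90 days.
April 1–14, 2285: 14 days.
Residual: 121 days.
Total: 5235 days.
5235 mod 7 = 6, so 6 days after Wednesday is Tuesday.

Tuesday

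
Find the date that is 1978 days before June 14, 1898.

January 13, 1893

Count 1978 days before June 14, 1898:
Day-of-year of January 13, 1893: 13.
Day-of-year of June 14, 1898: 165.
1893 has 365 days, so 365 − 13 = 352 days remain in 1893.
Full years: 1894: 365; 1895: 365; 1896: 366; 1897: 365. Sum = 1461.
Total: 352 + 1461 + 165 = 1978 days.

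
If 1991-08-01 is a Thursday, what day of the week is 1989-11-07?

Count forward from the earlier date (November 7, 1989) to the later (August 1, 1991):
Day-of-year of November 7, 1989: 311.
Day-of-year of August 1, 1991: 213.
1989 has 365 days, so 365 − 311 = 54 days remain in 1989.
Full years: 1990: 365. Sum = 365.
Total: 54 + 365 + 213 = 632 days.
632 mod 7 = 2, so 2 days before Thursday is Tuesday.

Tuesday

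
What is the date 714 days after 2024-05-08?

2026-04-22

Count 714 days after May 8, 2024:
Day-of-year of May 8, 2024: 129.
Day-of-year of April 22, 2026: 112.
2024 has 366 days, so 366 − 129 = 237 days remain in 2024.
Full years: 2025: 365. Sum = 365.
Total: 237 + 365 + 112 = 714 days.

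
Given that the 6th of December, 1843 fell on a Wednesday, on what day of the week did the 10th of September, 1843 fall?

Sunday

Count forward from the earlier date (September 10, 1843) to the later (December 6, 1843):
September 1843: 30 − 10 = 20 days remain.
Then October (31), November (30): 31 + 30 = 61 days.
December 1–6, 1843: 6 days.
Total: 20 + 61 + 6 = 87 days.
87 mod 7 = 3, so 3 days before Wednesday is Sunday.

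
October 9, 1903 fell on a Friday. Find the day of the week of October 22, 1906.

October 9, 1903 → October 9, 1904: 366 days (1904 is a leap year).
October 9, 1904 → October 9, 1905: 365 days.
October 9, 1905 → October 9, 1906: 365 days.
Within October 1906: 22 − 9 = 13 days.
Total: 1109 days.
1109 mod 7 = 3, so 3 days after Friday is Monday.

Monday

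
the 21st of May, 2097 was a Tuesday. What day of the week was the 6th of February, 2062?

Monday

Count forward from the earlier date (February 6, 2062) to the later (May 21, 2097):
Day-of-year of February 6, 2062: 37.
Day-of-year of May 21, 2097: 141.
2062 has 365 days, so 365 − 37 = 328 days remain in 2062.
Full years 2063–2096: 25 common + 9 leap = 25×365 + 9×366 = 12419 days.
Total: 328 + 12419 + 141 = 12888 days.
12888 mod 7 = 1, so 1 day before Tuesday is Monday.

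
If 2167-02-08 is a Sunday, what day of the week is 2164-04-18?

Count forward from the earlier date (April 18, 2164) to the later (February 8, 2167):
April 18, 2164 → April 18, 2165: 365 days.
April 18, 2165 → April 18, 2166: 365 days.
April 2166: 30 − 18 = 12 days remain.
Then 9 full months totalling 276 days.
February 1–8, 2167: 8 days (2167 is not a leap year).
Residual: 296 days.
Total: 1026 days.
1026 mod 7 = 4, so 4 days before Sunday is Wednesday.

Wednesday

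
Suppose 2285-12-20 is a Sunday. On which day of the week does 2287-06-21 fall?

Tuesday

December 20, 2285 → December 20, 2286: 365 days.
December 2286: 31 − 20 = 11 days remain.
Then January (31), February 2287 (28), March (31), April (30), May (31): 31 + 28 + 31 + 30 + 31 = 151 days.
June 1–21, 2287: 21 days.
Residual: 183 days.
Total: 548 days.
548 mod 7 = 2, so 2 days after Sunday is Tuesday.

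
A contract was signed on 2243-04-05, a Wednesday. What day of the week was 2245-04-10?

Thursday

April 5, 2243 → April 5, 2244: 366 days (2244 is a leap year).
April 5, 2244 → April 5, 2245: 365 days.
Within April 2245: 10 − 5 = 5 days.
Total: 736 days.
736 mod 7 = 1, so 1 day after Wednesday is Thursday.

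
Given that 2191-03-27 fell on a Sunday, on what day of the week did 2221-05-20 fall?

Sunday

From March 27, 2191 to March 27, 2221: 30 years, of which 7 contain a Feb 29 — 23×365 + 7×366 = 10957 days.
(2200 is not a leap year (divisible by 100 but not 400).)
March 2221: 31 − 27 = 4 days remain.
Then April (30): 30 days.
May 1–20, 2221: 20 days.
Residual: 54 days.
Total: 11011 days.
11011 is a multiple of 7, so 2221-05-20 falls on the same weekday: Sunday.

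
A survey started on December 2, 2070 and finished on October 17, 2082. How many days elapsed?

4337

Day-of-year of December 2, 2070: 336.
Day-of-year of October 17, 2082: 290.
2070 has 365 days, so 365 − 336 = 29 days remain in 2070.
Full years 2071–2081: 8 common + 3 leap = 8×365 + 3×366 = 4018 days.
Total: 29 + 4018 + 290 = 4337 days.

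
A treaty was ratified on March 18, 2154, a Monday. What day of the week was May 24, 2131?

Count forward from the earlier date (May 24, 2131) to the later (March 18, 2154):
Day-of-year of May 24, 2131: 144.
Day-of-year of March 18, 2154: 77.
2131 has 365 days, so 365 − 144 = 221 days remain in 2131.
Full years 2132–2153: 16 common + 6 leap = 16×365 + 6×366 = 8036 days.
Total: 221 + 8036 + 77 = 8334 days.
8334 mod 7 = 4, so 4 days before Monday is Thursday.

Thursday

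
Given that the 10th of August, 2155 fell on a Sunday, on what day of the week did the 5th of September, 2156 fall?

Sunday

August 10, 2155 → August 10, 2156: 366 days (2156 is a leap year).
August 2156: 31 − 10 = 21 days remain.
September 1–5, 2156: 5 days.
Residual: 26 days.
Total: 392 days.
392 is a multiple of 7, so the 5th of September, 2156 falls on the same weekday: Sunday.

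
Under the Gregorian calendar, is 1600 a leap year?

1600 is a leap year (divisible by 400).

Yes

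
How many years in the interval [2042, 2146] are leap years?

25

Years divisible by 4: 2044, 2048, …, 2144 — 26 in all.
Of these, 2100 is divisible by 100 but not 400, so not leap.
Leap years: 26 − 1 = 25.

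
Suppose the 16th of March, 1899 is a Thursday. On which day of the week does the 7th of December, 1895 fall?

Saturday

Count forward from the earlier date (December 7, 1895) to the later (March 16, 1899):
Day-of-year of December 7, 1895: 341.
Day-of-year of March 16, 1899: 75.
1895 has 365 days, so 365 − 341 = 24 days remain in 1895.
Full years: 1896: 366; 1897: 365; 1898: 365. Sum = 1096.
Total: 24 + 1096 + 75 = 1195 days.
1195 mod 7 = 5, so 5 days before Thursday is Saturday.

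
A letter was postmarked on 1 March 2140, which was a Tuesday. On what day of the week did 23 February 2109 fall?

Count forward from the earlier date (February 23, 2109) to the later (March 1, 2140):
Day-of-year of February 23, 2109: 54.
Day-of-year of March 1, 2140: 61.
2109 has 365 days, so 365 − 54 = 311 days remain in 2109.
Full years 2110–2139: 23 common + 7 leap = 23×365 + 7×366 = 10957 days.
Total: 311 + 10957 + 61 = 11329 days.
11329 mod 7 = 3, so 3 days before Tuesday is Saturday.

Saturday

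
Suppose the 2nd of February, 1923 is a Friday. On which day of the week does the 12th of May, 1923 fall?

February 1923: 28 − 2 = 26 days remain (1923 is not a leap year, so February has 28 days).
Then March (31), April (30): 31 + 30 = 61 days.
May 1–12, 1923: 12 days.
Total: 26 + 61 + 12 = 99 days.
99 mod 7 = 1, so 1 day after Friday is Saturday.

Saturday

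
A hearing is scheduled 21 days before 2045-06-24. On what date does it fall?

2045-06-03

Count 21 days before June 24, 2045:
Within June 2045: 24 − 3 = 21 days.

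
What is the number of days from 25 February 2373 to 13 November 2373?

261

February 2373: 28 − 25 = 3 days remain (2373 is not a leap year, so February has 28 days).
Then March (31), April (30), May (31), June (30), July (31), August (31), September (30), October (31): 31 + 30 + 31 + 30 + 31 + 31 + 30 + 31 = 245 days.
November 1–13, 2373: 13 days.
Total: 3 + 245 + 13 = 261 days.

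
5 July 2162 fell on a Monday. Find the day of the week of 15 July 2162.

Within July 2162: 15 − 5 = 10 days.
10 mod 7 = 3, so 3 days after Monday is Thursday.

Thursday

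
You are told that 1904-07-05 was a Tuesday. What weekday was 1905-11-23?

July 5, 1904 → July 5, 1905: 365 days.
July 1905: 31 − 5 = 26 days remain.
Then August (31), September (30), October (31): 31 + 30 + 31 = 92 days.
November 1–23, 1905: 23 days.
Residual: 141 days.
Total: 506 days.
506 mod 7 = 2, so 2 days after Tuesday is Thursday.

Thursday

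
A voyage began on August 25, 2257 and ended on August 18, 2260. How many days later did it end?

August 25, 2257 → August 25, 2258: 365 days.
August 25, 2258 → August 25, 2259: 365 days.
August 2259: 31 − 25 = 6 days remain.
Then 11 full months totalling 335 days.
August 1–18, 2260: 18 days.
Residual: 359 days.
Total: 1089 days.

1089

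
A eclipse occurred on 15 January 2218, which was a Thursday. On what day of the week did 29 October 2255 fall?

From January 15, 2218 to January 15, 2255: 37 years, of which 9 contain a Feb 29 — 28×365 + 9×366 = 13514 days.
January 2255: 31 − 15 = 16 days remain.
Then February 2255 (28), March (31), April (30), May (31), June (30), July (31), August (31), September (30): 28 + 31 + 30 + 31 + 30 + 31 + 31 + 30 = 242 days.
October 1–29, 2255: 29 days.
Residual: 287 days.
Total: 13801 days.
13801 mod 7 = 4, so 4 days after Thursday is Monday.

Monday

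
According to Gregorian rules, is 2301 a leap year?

2301 is not a leap year.

No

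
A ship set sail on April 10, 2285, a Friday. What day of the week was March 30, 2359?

Monday

Day-of-year of April 10, 2285: 100.
Day-of-year of March 30, 2359: 89.
2285 has 365 days, so 365 − 100 = 265 days remain in 2285.
Full years 2286–2358: 56 common + 17 leap = 56×365 + 17×366 = 26662 days.
Total: 265 + 26662 + 89 = 27016 days.
27016 mod 7 = 3, so 3 days after Friday is Monday.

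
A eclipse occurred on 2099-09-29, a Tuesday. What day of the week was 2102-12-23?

Day-of-year of September 29, 2099: 272.
Day-of-year of December 23, 2102: 357.
2099 has 365 days, so 365 − 272 = 93 days remain in 2099.
Full years: 2100: 365; 2101: 365. Sum = 730.
Total: 93 + 730 + 357 = 1180 days.
1180 mod 7 = 4, so 4 days after Tuesday is Saturday.

Saturday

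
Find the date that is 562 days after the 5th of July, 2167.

the 17th of January, 2169

Count 562 days after July 5, 2167:
Day-of-year of July 5, 2167: 186.
Day-of-year of January 17, 2169: 17.
2167 has 365 days, so 365 − 186 = 179 days remain in 2167.
Full years: 2168: 366. Sum = 366.
Total: 179 + 366 + 17 = 562 days.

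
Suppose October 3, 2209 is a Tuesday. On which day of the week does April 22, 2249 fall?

Day-of-year of October 3, 2209: 276.
Day-of-year of April 22, 2249: 112.
2209 has 365 days, so 365 − 276 = 89 days remain in 2209.
Full years 2210–2248: 29 common + 10 leap = 29×365 + 10×366 = 14245 days.
Total: 89 + 14245 + 112 = 14446 days.
14446 mod 7 = 5, so 5 days after Tuesday is Sunday.

Sunday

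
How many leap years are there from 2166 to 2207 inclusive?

9

Years divisible by 4 in [2166, 2207]: 2168, 2172, 2176, 2180, 2184, 2188, 2192, 2196, 2200, 2204.
Of these, 2200 is divisible by 100 but not 400, so not leap.
Leap years: 10 − 1 = 9.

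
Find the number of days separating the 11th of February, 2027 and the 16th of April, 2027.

64

February 2027: 28 − 11 = 17 days remain (2027 is not a leap year, so February has 28 days).
Then March (31): 31 days.
April 1–16, 2027: 16 days.
Total: 17 + 31 + 16 = 64 days.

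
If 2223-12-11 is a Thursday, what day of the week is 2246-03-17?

Day-of-year of December 11, 2223: 345.
Day-of-year of March 17, 2246: 76.
2223 has 365 days, so 365 − 345 = 20 days remain in 2223.
Full years 2224–2245: 16 common + 6 leap = 16×365 + 6×366 = 8036 days.
Total: 20 + 8036 + 76 = 8132 days.
8132 mod 7 = 5, so 5 days after Thursday is Tuesday.

Tuesday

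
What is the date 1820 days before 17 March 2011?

23 March 2006

Count 1820 days before March 17, 2011:
March 23, 2006 → March 23, 2007: 365 days.
March 23, 2007 → March 23, 2008: 366 days (2008 is a leap year).
March 23, 2008 → March 23, 2009: 365 days.
March 23, 2009 → March 23, 2010: 365 days.
March 2010: 31 − 23 = 8 days remain.
Then 11 full months totalling 334 days.
March 1–17, 2011: 17 days.
Residual: 359 days.
Total: 1820 days.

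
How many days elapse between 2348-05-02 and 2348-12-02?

214

May 2348: 31 − 2 = 29 days remain.
Then June (30), July (31), August (31), September (30), October (31), November (30): 30 + 31 + 31 + 30 + 31 + 30 = 183 days.
December 1–2, 2348: 2 days.
Total: 29 + 183 + 2 = 214 days.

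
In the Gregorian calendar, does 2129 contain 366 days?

No

2129 is not a leap year.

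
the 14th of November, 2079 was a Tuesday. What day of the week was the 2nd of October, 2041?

Wednesday

Count forward from the earlier date (October 2, 2041) to the later (November 14, 2079):
Day-of-year of October 2, 2041: 275.
Day-of-year of November 14, 2079: 318.
2041 has 365 days, so 365 − 275 = 90 days remain in 2041.
Full years 2042–2078: 28 common + 9 leap = 28×365 + 9×366 = 13514 days.
Total: 90 + 13514 + 318 = 13922 days.
13922 mod 7 = 6, so 6 days before Tuesday is Wednesday.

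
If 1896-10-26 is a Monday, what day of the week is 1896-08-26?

Wednesday

Count forward from the earlier date (August 26, 1896) to the later (October 26, 1896):
August 1896: 31 − 26 = 5 days remain.
Then September (30): 30 days.
October 1–26, 1896: 26 days.
Total: 5 + 30 + 26 = 61 days.
61 mod 7 = 5, so 5 days before Monday is Wednesday.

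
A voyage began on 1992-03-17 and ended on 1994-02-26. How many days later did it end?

March 1992: 31 − 17 = 14 days remain.
Then 22 full months totalling 671 days.
February 1–26, 1994: 26 days (1994 is not a leap year).
Total: 14 + 671 + 26 = 711 days.

711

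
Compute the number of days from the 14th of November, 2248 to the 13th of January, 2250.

November 2248: 30 − 14 = 16 days remain.
Then 13 full months totalling 396 days.
January 1–13, 2250: 13 days.
Total: 16 + 396 + 13 = 425 days.

425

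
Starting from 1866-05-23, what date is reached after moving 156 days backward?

1865-12-18

Count 156 days before May 23, 1866:
Day-of-year of December 18, 1865: 352.
Day-of-year of May 23, 1866: 143.
1865 has 365 days, so 365 − 352 = 13 days remain in 1865.
Total: 13 + 143 = 156 days.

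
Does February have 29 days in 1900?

No

1900 is not a leap year (divisible by 100 but not 400).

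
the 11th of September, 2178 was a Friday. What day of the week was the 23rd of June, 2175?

Friday

Count forward from the earlier date (June 23, 2175) to the later (September 11, 2178):
Day-of-year of June 23, 2175: 174.
Day-of-year of September 11, 2178: 254.
2175 has 365 days, so 365 − 174 = 191 days remain in 2175.
Full years: 2176: 366; 2177: 365. Sum = 731.
Total: 191 + 731 + 254 = 1176 days.
1176 is a multiple of 7, so the 23rd of June, 2175 falls on the same weekday: Friday.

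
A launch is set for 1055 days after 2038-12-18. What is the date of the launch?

2041-11-07

Count 1055 days after December 18, 2038:
Day-of-year of December 18, 2038: 352.
Day-of-year of November 7, 2041: 311.
2038 has 365 days, so 365 − 352 = 13 days remain in 2038.
Full years: 2039: 365; 2040: 366. Sum = 731.
Total: 13 + 731 + 311 = 1055 days.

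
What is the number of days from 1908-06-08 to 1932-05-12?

8739

From June 8, 1908 to June 8, 1931: 23 years, of which 5 contain a Feb 29 — 18×365 + 5×366 = 8400 days.
June 1931: 30 − 8 = 22 days remain.
Then 10 full months totalling 305 days.
May 1–12, 1932: 12 days.
Residual: 339 days.
Total: 8739 days.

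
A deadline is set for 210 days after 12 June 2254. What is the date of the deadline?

8 January 2255

Count 210 days after June 12, 2254:
Day-of-year of June 12, 2254: 163.
Day-of-year of January 8, 2255: 8.
2254 has 365 days, so 365 − 163 = 202 days remain in 2254.
Total: 202 + 8 = 210 days.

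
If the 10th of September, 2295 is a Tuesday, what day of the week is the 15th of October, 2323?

Day-of-year of September 10, 2295: 253.
Day-of-year of October 15, 2323: 288.
2295 has 365 days, so 365 − 253 = 112 days remain in 2295.
Full years 2296–2322: 21 common + 6 leap = 21×365 + 6×366 = 9861 days.
Total: 112 + 9861 + 288 = 10261 days.
10261 mod 7 = 6, so 6 days after Tuesday is Monday.

Monday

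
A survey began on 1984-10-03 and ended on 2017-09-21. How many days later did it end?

Day-of-year of October 3, 1984: 277.
Day-of-year of September 21, 2017: 264.
1984 has 366 days, so 366 − 277 = 89 days remain in 1984.
Full years 1985–2016: 24 common + 8 leap = 24×365 + 8×366 = 11688 days.
Total: 89 + 11688 + 264 = 12041 days.

12041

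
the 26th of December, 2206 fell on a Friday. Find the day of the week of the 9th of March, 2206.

Count forward from the earlier date (March 9, 2206) to the later (December 26, 2206):
March 2206: 31 − 9 = 22 days remain.
Then April (30), May (31), June (30), July (31), August (31), September (30), October (31), November (30): 30 + 31 + 30 + 31 + 31 + 30 + 31 + 30 = 244 days.
December 1–26, 2206: 26 days.
Total: 22 + 244 + 26 = 292 days.
292 mod 7 = 5, so 5 days before Friday is Sunday.

Sunday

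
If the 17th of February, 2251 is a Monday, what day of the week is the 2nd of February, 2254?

Day-of-year of February 17, 2251: 48.
Day-of-year of February 2, 2254: 33.
2251 has 365 days, so 365 − 48 = 317 days remain in 2251.
Full years: 2252: 366; 2253: 365. Sum = 731.
Total: 317 + 731 + 33 = 1081 days.
1081 mod 7 = 3, so 3 days after Monday is Thursday.

Thursday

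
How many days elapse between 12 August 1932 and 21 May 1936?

1378

August 12, 1932 → August 12, 1933: 365 days.
August 12, 1933 → August 12, 1934: 365 days.
August 12, 1934 → August 12, 1935: 365 days.
August 1935: 31 − 12 = 19 days remain.
Then September (30), October (31), November (30), December (31), January (31), February 1936 (29), March (31), April (30): 30 + 31 + 30 + 31 + 31 + 29 + 31 + 30 = 243 days.
May 1–21, 1936: 21 days.
Residual: 283 days.
Total: 1378 days.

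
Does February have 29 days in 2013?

No

2013 is not a leap year.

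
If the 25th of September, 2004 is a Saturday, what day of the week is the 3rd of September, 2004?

Friday

Count forward from the earlier date (September 3, 2004) to the later (September 25, 2004):
Within September 2004: 25 − 3 = 22 days.
22 mod 7 = 1, so 1 day before Saturday is Friday.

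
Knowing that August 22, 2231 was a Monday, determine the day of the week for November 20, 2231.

Sunday

August 2231: 31 − 22 = 9 days remain.
Then September (30), October (31): 30 + 31 = 61 days.
November 1–20, 2231: 20 days.
Total: 9 + 61 + 20 = 90 days.
90 mod 7 = 6, so 6 days after Monday is Sunday.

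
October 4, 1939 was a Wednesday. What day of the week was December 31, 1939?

Sunday

October 1939: 31 − 4 = 27 days remain.
Then November (30): 30 days.
December 1–31, 1939: 31 days.
Total: 27 + 30 + 31 = 88 days.
88 mod 7 = 4, so 4 days after Wednesday is Sunday.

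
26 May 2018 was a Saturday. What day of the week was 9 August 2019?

Friday

Day-of-year of May 26, 2018: 146.
Day-of-year of August 9, 2019: 221.
2018 has 365 days, so 365 − 146 = 219 days remain in 2018.
Total: 219 + 221 = 440 days.
440 mod 7 = 6, so 6 days after Saturday is Friday.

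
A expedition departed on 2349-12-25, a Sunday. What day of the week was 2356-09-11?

Tuesday

Day-of-year of December 25, 2349: 359.
Day-of-year of September 11, 2356: 255.
2349 has 365 days, so 365 − 359 = 6 days remain in 2349.
Full years: 2350: 365; 2351: 365; 2352: 366; 2353: 365; 2354: 365; 2355: 365. Sum = 2191.
Total: 6 + 2191 + 255 = 2452 days.
2452 mod 7 = 2, so 2 days after Sunday is Tuesday.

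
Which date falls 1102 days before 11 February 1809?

5 February 1806

Count 1102 days before February 11, 1809:
February 5, 1806 → February 5, 1807: 365 days.
February 5, 1807 → February 5, 1808: 365 days.
February 5, 1808 → February 5, 1809: 366 days (1808 is a leap year).
Within February 1809: 11 − 5 = 6 days.
Total: 1102 days.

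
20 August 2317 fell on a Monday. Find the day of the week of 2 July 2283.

Count forward from the earlier date (July 2, 2283) to the later (August 20, 2317):
Day-of-year of July 2, 2283: 183.
Day-of-year of August 20, 2317: 232.
2283 has 365 days, so 365 − 183 = 182 days remain in 2283.
Full years 2284–2316: 25 common + 8 leap = 25×365 + 8×366 = 12053 days.
Total: 182 + 12053 + 232 = 12467 days.
12467 is a multiple of 7, so 2 July 2283 falls on the same weekday: Monday.

Monday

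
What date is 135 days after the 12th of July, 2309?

the 24th of November, 2309

Count 135 days after July 12, 2309:
July 2309: 31 − 12 = 19 days remain.
Then August (31), September (30), October (31): 31 + 30 + 31 = 92 days.
November 1–24, 2309: 24 days.
Total: 19 + 92 + 24 = 135 days.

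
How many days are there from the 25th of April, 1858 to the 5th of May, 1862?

1471

Day-of-year of April 25, 1858: 115.
Day-of-year of May 5, 1862: 125.
1858 has 365 days, so 365 − 115 = 250 days remain in 1858.
Full years: 1859: 365; 1860: 366; 1861: 365. Sum = 1096.
Total: 250 + 1096 + 125 = 1471 days.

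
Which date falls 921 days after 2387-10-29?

2390-05-07

Count 921 days after October 29, 2387:
Day-of-year of October 29, 2387: 302.
Day-of-year of May 7, 2390: 127.
2387 has 365 days, so 365 − 302 = 63 days remain in 2387.
Full years: 2388: 366; 2389: 365. Sum = 731.
Total: 63 + 731 + 127 = 921 days.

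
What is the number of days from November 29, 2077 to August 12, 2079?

November 2077: 30 − 29 = 1 day remains.
Then 20 full months totalling 608 days.
August 1–12, 2079: 12 days.
Total: 1 + 608 + 12 = 621 days.

621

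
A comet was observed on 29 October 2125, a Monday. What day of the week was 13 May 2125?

Sunday

Count forward from the earlier date (May 13, 2125) to the later (October 29, 2125):
May 2125: 31 − 13 = 18 days remain.
Then June (30), July (31), August (31), September (30): 30 + 31 + 31 + 30 = 122 days.
October 1–29, 2125: 29 days.
Total: 18 + 122 + 29 = 169 days.
169 mod 7 = 1, so 1 day before Monday is Sunday.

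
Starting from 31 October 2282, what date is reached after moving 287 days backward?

17 January 2282

Count 287 days before October 31, 2282:
January 2282: 31 − 17 = 14 days remain.
Then February 2282 (28), March (31), April (30), May (31), June (30), July (31), August (31), September (30): 28 + 31 + 30 + 31 + 30 + 31 + 31 + 30 = 242 days.
October 1–31, 2282: 31 days.
Total: 14 + 242 + 31 = 287 days.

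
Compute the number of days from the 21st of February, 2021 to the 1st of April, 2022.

February 21, 2021 → February 21, 2022: 365 days.
February 2022: 28 − 21 = 7 days remain (2022 is not a leap year, so February has 28 days).
Then March (31): 31 days.
April 1, 2022: 1 day.
Residual: 39 days.
Total: 404 days.

404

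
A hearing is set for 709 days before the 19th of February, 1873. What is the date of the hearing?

the 13th of March, 1871

Count 709 days before February 19, 1873:
March 13, 1871 → March 13, 1872: 366 days (1872 is a leap year).
March 1872: 31 − 13 = 18 days remain.
Then 10 full months totalling 306 days.
February 1–19, 1873: 19 days (1873 is not a leap year).
Residual: 343 days.
Total: 709 days.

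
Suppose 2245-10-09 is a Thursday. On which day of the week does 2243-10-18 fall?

Count forward from the earlier date (October 18, 2243) to the later (October 9, 2245):
October 2243: 31 − 18 = 13 days remain.
Then 23 full months totalling 700 days.
October 1–9, 2245: 9 days.
Total: 13 + 700 + 9 = 722 days.
722 mod 7 = 1, so 1 day before Thursday is Wednesday.

Wednesday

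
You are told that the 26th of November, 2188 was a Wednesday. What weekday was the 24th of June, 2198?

Sunday

Day-of-year of November 26, 2188: 331.
Day-of-year of June 24, 2198: 175.
2188 has 366 days, so 366 − 331 = 35 days remain in 2188.
Full years 2189–2197: 7 common + 2 leap = 7×365 + 2×366 = 3287 days.
Total: 35 + 3287 + 175 = 3497 days.
3497 mod 7 = 4, so 4 days after Wednesday is Sunday.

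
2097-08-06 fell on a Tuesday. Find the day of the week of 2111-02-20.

Friday

From August 6, 2097 to August 6, 2110: 13 years, of which 2 contain a Feb 29 — 11×365 + 2×366 = 4747 days.
(2100 is not a leap year (divisible by 100 but not 400).)
August 2110: 31 − 6 = 25 days remain.
Then September (30), October (31), November (30), December (31), January (31): 30 + 31 + 30 + 31 + 31 = 153 days.
February 1–20, 2111: 20 days (2111 is not a leap year).
Residual: 198 days.
Total: 4945 days.
4945 mod 7 = 3, so 3 days after Tuesday is Friday.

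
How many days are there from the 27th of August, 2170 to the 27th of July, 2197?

9831

From August 27, 2170 to August 27, 2196: 26 years, of which 7 contain a Feb 29 — 19×365 + 7×366 = 9497 days.
August 2196: 31 − 27 = 4 days remain.
Then 10 full months totalling 303 days.
July 1–27, 2197: 27 days.
Residual: 334 days.
Total: 9831 days.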